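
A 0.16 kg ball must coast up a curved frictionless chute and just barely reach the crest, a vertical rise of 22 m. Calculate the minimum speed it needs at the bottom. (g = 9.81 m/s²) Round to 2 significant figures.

v = 21 m/s

At the top it is momentarily at rest, so all KE converts to PE: ½mv² = mgh
v = √(2gh) = √(2 × 9.81 × 22) = 20.78 m/s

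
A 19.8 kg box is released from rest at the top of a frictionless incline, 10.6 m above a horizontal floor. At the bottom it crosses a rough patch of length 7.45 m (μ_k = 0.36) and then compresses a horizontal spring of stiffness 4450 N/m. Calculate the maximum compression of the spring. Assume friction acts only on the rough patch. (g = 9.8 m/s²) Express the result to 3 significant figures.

Initial energy: E₁ = mgh = (19.8)(9.8)(10.6) = 2056.8 J
Friction removes W_f = μ_k mg d = (0.36)(19.8)(9.8)(7.45) = 520.4 J
Energy reaching the spring: E = 2056.8 − 520.4 = 1536.4 J
At max compression ½kx² = E ⇒ x = √(2E/k) = √(2 × 1536.4/4450) = 0.8310 m

x = 0.831 m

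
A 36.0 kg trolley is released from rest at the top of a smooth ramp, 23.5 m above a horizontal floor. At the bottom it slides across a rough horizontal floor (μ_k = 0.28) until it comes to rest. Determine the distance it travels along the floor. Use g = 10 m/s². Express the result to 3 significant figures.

Applying the work–energy principle:
At rest all PE has been dissipated by friction: mgh = μ_k m g d
d = h/μ_k = 23.5/0.28 = 83.93 m

d = 83.9 m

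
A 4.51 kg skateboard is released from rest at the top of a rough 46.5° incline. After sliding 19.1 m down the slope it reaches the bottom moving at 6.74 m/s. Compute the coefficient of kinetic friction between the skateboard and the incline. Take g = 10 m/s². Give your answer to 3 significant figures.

μ_k = 0.881

The energy dissipated by friction is the PE lost minus the KE gained:
mgL sinθ = 624.84 J; ½mv² = 102.44 J
W_f = 624.84 − 102.44 = 522.4 J
μ_k = W_f/(mg cosθ · L) = 522.4/(31.04 × 19.1) = 0.8810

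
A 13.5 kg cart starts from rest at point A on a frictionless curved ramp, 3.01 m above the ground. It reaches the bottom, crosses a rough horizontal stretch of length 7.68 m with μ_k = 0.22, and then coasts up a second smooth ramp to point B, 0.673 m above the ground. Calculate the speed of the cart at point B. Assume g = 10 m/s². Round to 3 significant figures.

Energy at A: mgh₁ = (13.5)(10)(3.01) = 406.35 J
Friction loss: W_f = μ_k mg d = 228.1 J
At B: ½mv² + mgh₂ = mgh₁ − W_f
½mv² = 406.35 − 228.1 − 90.855 = 87.399 J
v = √(2 × 87.399/13.5) = 3.598 m/s

v = 3.60 m/s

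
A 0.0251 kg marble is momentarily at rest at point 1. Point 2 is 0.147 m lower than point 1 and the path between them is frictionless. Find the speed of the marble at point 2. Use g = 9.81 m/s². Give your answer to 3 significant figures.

v = 1.70 m/s

Equating total energy at the two states: mgh = ½mv²
v = √(2gh) = √(2 × 9.81 × 0.147) = √2.8841 = 1.698 m/s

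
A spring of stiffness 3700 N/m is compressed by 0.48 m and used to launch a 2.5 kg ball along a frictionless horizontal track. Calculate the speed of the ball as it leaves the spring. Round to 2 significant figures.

v = 18 m/s

Conservation of energy: ½kx² = ½mv²
v = x√(k/m) = 0.48 × √(3700/2.5) = 18.47 m/s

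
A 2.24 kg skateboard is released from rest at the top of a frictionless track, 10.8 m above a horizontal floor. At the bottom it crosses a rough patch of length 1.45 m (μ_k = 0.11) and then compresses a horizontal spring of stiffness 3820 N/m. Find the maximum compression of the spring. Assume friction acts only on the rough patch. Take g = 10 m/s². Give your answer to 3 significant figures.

Initial energy: E₁ = mgh = (2.24)(10)(10.8) = 241.92 J
Friction removes W_f = μ_k mg d = (0.11)(2.24)(10)(1.45) = 3.573 J
Energy reaching the spring: E = 241.92 − 3.573 = 238.35 J
At max compression ½kx² = E ⇒ x = √(2E/k) = √(2 × 238.35/3820) = 0.3533 m

x = 0.353 m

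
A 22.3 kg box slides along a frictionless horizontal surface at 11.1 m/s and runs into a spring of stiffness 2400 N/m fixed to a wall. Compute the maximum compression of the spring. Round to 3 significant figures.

At max compression the box is momentarily at rest: ½mv² = ½kx²
x = v√(m/k) = 11.1 × √(22.3/2400) = 1.070 m

x = 1.07 m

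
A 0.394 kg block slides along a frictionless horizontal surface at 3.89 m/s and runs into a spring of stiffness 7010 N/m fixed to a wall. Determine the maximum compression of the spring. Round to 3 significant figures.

All KE is stored as spring PE at maximum compression: ½mv² = ½kx²
x = v√(m/k) = 3.89 × √(0.394/7010) = 0.02916 m

x = 0.0292 m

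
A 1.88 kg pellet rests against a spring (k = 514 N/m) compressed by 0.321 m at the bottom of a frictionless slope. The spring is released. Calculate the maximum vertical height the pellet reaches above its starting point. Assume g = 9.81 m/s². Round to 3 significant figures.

h = 1.44 m

All spring PE becomes gravitational PE at the highest point: ½kx² = mgh
h = kx²/(2mg) = (514)(0.321)²/(2 × 1.88 × 9.81) = 1.436 m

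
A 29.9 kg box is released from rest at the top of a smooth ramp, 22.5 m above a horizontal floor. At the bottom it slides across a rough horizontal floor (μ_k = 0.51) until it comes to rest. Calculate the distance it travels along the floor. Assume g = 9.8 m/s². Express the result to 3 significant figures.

d = 44.1 m

Energy at the top = energy at the end + work done against friction:
At rest all PE has been dissipated by friction: mgh = μ_k m g d
d = h/μ_k = 22.5/0.51 = 44.12 m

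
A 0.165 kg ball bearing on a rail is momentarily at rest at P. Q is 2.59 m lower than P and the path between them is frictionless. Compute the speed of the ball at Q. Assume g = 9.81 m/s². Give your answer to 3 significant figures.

Energy conservation between the two points: mgh = ½mv²
The mass cancels from both sides.
v = √(2gh) = √(2 × 9.81 × 2.59) = √50.816 = 7.129 m/s

v = 7.13 m/s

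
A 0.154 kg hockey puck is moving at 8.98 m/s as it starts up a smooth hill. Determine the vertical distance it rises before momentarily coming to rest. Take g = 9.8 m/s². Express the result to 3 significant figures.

h = 4.11 m

By energy conservation, ½mv² = mgh
h = v²/(2g) = 8.98²/(2 × 9.8) = 4.114 m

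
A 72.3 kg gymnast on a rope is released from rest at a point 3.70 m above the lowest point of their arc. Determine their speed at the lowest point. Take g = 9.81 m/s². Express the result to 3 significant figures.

v = 8.52 m/s

Mechanical energy is conserved (no friction): mgh = ½mv²
v = √(2gh) = √(2 × 9.81 × 3.70) = √72.594 = 8.520 m/s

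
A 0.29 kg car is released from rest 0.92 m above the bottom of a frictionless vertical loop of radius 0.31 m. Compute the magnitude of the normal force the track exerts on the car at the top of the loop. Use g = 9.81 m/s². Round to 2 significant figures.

N = 2.7 N

Energy from release to top (height 2r): mgh = ½mv_top² + mg(2r)
v_top² = 2g(h − 2r) = 2(9.81)(0.92 − 0.6200) = 5.8860 m²/s²
At the top, both N and weight point toward the centre: N + mg = mv_top²/r
N = m(v_top²/r − g) = 0.29(5.8860/0.31 − 9.81) = 2.661 N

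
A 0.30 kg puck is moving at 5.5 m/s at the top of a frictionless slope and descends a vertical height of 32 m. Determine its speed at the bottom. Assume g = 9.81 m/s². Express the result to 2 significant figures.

v = 26 m/s

Equating total energy at the two states: ½mv₀² + mgh = ½mv²
v² = v₀² + 2gh = (5.5)² + 2(9.81)(32) = 658.09
v = √658.09 = 25.65 m/s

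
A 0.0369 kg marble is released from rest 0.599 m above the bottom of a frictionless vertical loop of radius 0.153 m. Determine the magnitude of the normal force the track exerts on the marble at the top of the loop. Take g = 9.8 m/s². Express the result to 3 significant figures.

N = 1.02 N

Energy from release to top (height 2r): mgh = ½mv_top² + mg(2r)
v_top² = 2g(h − 2r) = 2(9.8)(0.599 − 0.3060) = 5.7428 m²/s²
At the top, both N and weight point toward the centre: N + mg = mv_top²/r
N = m(v_top²/r − g) = 0.0369(5.7428/0.153 − 9.8) = 1.023 N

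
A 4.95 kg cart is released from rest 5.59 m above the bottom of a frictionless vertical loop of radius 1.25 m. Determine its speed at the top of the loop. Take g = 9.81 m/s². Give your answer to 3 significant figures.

Energy conservation: mgh = ½mv_top² + mg(2r)
v_top² = 2g(h − 2r) = 2(9.81)(5.59 − 2.500) = 60.63
v_top = 7.786 m/s

v = 7.79 m/s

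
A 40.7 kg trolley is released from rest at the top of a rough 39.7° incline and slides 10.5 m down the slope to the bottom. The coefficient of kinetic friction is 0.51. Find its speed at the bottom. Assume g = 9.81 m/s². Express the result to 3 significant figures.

Energy: mgh = ½mv² + W_f, with h = L sinθ and W_f = μ_k (mg cosθ) L
mgh = mgL sinθ = (40.7)(9.81)(10.5)sin39.7° = 2677.9 J
W_f = μ_k mg cosθ · L = (0.51)(40.7)(9.81)cos39.7°·10.5 = 1645 J
½mv² = 2677.9 − 1645 = 1032.9 J
v = √(2 × 1032.9/40.7) = 7.124 m/s

v = 7.12 m/s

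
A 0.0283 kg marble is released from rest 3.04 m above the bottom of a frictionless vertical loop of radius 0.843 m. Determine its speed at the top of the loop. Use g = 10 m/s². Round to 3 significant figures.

Energy conservation: mgh = ½mv_top² + mg(2r)
v_top² = 2g(h − 2r) = 2(10)(3.04 − 1.686) = 27.08
v_top = 5.204 m/s

v = 5.20 m/s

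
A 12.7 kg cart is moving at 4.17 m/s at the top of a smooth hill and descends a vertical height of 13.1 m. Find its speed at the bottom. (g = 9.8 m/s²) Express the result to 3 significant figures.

Mechanical energy is conserved (no friction): ½mv₀² + mgh = ½mv²
The mass cancels from both sides.
v² = v₀² + 2gh = (4.17)² + 2(9.8)(13.1) = 274.15
v = √274.15 = 16.56 m/s

v = 16.6 m/s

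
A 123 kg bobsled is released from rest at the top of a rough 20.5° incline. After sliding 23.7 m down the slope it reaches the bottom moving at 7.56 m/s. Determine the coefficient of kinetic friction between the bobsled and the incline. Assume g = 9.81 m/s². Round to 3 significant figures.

Energy balance down the incline: mg L sinθ − ½mv² = μ_k (mg cosθ) L
mgL sinθ = 10015 J; ½mv² = 3514.9 J
W_f = 10015 − 3514.9 = 6500 J
μ_k = W_f/(mg cosθ · L) = 6500/(1130 × 23.7) = 0.2427

μ_k = 0.243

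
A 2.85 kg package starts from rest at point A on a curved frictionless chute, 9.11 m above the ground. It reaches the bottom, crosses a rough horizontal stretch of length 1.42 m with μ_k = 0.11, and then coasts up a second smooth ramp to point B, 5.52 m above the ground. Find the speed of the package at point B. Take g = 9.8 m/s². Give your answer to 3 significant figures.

v = 8.20 m/s

Energy at A: mgh₁ = (2.85)(9.8)(9.11) = 254.44 J
Friction loss: W_f = μ_k mg d = 4.363 J
At B: ½mv² + mgh₂ = mgh₁ − W_f
½mv² = 254.44 − 4.363 − 154.17 = 95.906 J
v = √(2 × 95.906/2.85) = 8.204 m/s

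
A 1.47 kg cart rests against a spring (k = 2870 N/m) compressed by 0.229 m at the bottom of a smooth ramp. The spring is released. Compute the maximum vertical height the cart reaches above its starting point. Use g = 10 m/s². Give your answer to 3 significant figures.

All spring PE becomes gravitational PE at the highest point: ½kx² = mgh
h = kx²/(2mg) = (2870)(0.229)²/(2 × 1.47 × 10) = 5.119 m

h = 5.12 m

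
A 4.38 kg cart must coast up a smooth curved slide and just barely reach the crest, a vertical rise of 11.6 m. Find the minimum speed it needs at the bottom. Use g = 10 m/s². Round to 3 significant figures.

At the top it is momentarily at rest, so all KE converts to PE: ½mv² = mgh
v = √(2gh) = √(2 × 10 × 11.6) = 15.23 m/s

v = 15.2 m/s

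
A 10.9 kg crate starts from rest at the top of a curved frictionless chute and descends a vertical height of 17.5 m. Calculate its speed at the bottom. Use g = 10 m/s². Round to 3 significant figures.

v = 18.7 m/s

By conservation of mechanical energy, mgh = ½mv²
The mass cancels from both sides.
v = √(2gh) = √(2 × 10 × 17.5) = √350.00 = 18.71 m/s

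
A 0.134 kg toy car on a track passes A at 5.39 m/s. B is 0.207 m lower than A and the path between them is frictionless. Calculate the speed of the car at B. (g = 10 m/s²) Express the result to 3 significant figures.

Energy conservation between the two points: ½mv₀² + mgh = ½mv²
v² = v₀² + 2gh = (5.39)² + 2(10)(0.207) = 33.192
v = √33.192 = 5.761 m/s

v = 5.76 m/s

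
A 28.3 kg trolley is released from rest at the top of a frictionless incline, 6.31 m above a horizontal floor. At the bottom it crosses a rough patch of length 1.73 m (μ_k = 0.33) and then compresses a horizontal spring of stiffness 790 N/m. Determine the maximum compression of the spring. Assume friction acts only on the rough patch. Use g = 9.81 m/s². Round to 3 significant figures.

x = 2.01 m

Initial energy: E₁ = mgh = (28.3)(9.81)(6.31) = 1751.8 J
Friction removes W_f = μ_k mg d = (0.33)(28.3)(9.81)(1.73) = 158.5 J
Energy reaching the spring: E = 1751.8 − 158.5 = 1593.3 J
At max compression ½kx² = E ⇒ x = √(2E/k) = √(2 × 1593.3/790) = 2.008 m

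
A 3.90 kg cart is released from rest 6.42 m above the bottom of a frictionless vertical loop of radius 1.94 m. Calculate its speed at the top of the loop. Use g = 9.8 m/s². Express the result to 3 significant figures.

v = 7.06 m/s

Energy conservation: mgh = ½mv_top² + mg(2r)
v_top² = 2g(h − 2r) = 2(9.8)(6.42 − 3.880) = 49.78
v_top = 7.056 m/s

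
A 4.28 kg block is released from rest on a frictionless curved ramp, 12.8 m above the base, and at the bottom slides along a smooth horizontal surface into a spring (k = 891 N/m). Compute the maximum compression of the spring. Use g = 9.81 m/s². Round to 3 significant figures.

Gravitational PE at the top equals spring PE at max compression: mgh = ½kx²
x = √(2mgh/k) = √(2 × 4.28 × 9.81 × 12.8 / 891) = 1.098 m

x = 1.10 m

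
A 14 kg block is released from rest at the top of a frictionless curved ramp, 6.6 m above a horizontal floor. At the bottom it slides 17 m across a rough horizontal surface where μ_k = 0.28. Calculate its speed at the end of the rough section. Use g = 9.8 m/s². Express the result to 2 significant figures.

Energy at the top = energy at the end + work done against friction:
mgh = ½mv² + μ_k m g d
W_f = μ_k mg d = (0.28)(14)(9.8)(17) = 653.1 J
½mv² = mgh − W_f = 905.52 − 653.1 = 252.45 J
v = √(2 × 252.45/14) = 6.005 m/s

v = 6.0 m/s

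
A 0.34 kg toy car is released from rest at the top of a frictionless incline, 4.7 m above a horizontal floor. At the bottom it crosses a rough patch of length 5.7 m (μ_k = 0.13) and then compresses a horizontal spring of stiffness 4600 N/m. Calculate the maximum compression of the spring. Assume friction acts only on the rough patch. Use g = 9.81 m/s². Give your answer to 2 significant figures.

Initial energy: E₁ = mgh = (0.34)(9.81)(4.7) = 15.676 J
Friction removes W_f = μ_k mg d = (0.13)(0.34)(9.81)(5.7) = 2.472 J
Energy reaching the spring: E = 15.676 − 2.472 = 13.205 J
At max compression ½kx² = E ⇒ x = √(2E/k) = √(2 × 13.205/4600) = 0.07577 m

x = 0.076 m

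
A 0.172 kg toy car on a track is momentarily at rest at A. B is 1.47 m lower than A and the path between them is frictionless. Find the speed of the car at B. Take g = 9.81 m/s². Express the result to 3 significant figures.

v = 5.37 m/s

Energy conservation between the two points: mgh = ½mv²
The mass cancels from both sides.
v = √(2gh) = √(2 × 9.81 × 1.47) = √28.841 = 5.370 m/s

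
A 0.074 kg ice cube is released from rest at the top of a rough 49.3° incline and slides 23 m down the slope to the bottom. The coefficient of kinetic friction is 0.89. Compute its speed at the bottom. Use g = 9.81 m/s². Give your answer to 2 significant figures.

v = 9.0 m/s

Taking the bottom as reference, mgh = ½mv² + μ_k N L with h = L sinθ, N = mg cosθ:
mgh = mgL sinθ = (0.074)(9.81)(23)sin49.3° = 12.658 J
W_f = μ_k mg cosθ · L = (0.89)(0.074)(9.81)cos49.3°·23 = 9.690 J
½mv² = 12.658 − 9.690 = 2.9681 J
v = √(2 × 2.9681/0.074) = 8.957 m/s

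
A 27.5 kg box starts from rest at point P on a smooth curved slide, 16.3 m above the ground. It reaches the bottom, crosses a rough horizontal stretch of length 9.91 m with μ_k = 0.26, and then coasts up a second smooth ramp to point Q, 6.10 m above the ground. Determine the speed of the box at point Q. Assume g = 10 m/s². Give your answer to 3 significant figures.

Energy at P: mgh₁ = (27.5)(10)(16.3) = 4482.5 J
Friction loss: W_f = μ_k mg d = 708.6 J
At Q: ½mv² + mgh₂ = mgh₁ − W_f
½mv² = 4482.5 − 708.6 − 1677.5 = 2096.4 J
v = √(2 × 2096.4/27.5) = 12.35 m/s

v = 12.3 m/s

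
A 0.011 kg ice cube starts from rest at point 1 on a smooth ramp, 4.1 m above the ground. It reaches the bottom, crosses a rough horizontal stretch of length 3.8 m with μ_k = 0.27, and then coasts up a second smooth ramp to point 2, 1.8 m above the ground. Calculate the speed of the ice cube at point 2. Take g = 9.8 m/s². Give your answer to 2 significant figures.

Energy at 1: mgh₁ = (0.011)(9.8)(4.1) = 0.44198 J
Friction loss: W_f = μ_k mg d = 0.1106 J
At 2: ½mv² + mgh₂ = mgh₁ − W_f
½mv² = 0.44198 − 0.1106 − 0.19404 = 0.13734 J
v = √(2 × 0.13734/0.011) = 4.997 m/s

v = 5.0 m/s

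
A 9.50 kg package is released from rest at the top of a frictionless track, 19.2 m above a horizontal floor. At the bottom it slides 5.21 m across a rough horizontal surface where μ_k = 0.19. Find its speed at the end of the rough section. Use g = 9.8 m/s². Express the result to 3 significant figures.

v = 18.9 m/s

Energy bookkeeping (friction removes W_f = μ_k N d):
mgh = ½mv² + μ_k m g d
W_f = μ_k mg d = (0.19)(9.50)(9.8)(5.21) = 92.16 J
½mv² = mgh − W_f = 1787.5 − 92.16 = 1695.4 J
v = √(2 × 1695.4/9.50) = 18.89 m/s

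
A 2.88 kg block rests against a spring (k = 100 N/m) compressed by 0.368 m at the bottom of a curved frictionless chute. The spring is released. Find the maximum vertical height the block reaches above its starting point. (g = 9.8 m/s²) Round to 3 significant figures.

h = 0.240 m

Energy conservation from release to the highest point: ½kx² = mgh
h = kx²/(2mg) = (100)(0.368)²/(2 × 2.88 × 9.8) = 0.2399 m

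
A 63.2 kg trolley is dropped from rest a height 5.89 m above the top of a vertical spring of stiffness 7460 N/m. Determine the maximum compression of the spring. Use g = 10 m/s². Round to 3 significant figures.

Take the reference level at the top of the uncompressed spring. At max compression the trolley has fallen H + x and is momentarily at rest:
mg(H + x) = ½kx²
½(7460)x² − (63.2)(10)x − (63.2)(10)(5.89) = 0
3730x² − 632.0x − 3722 = 0
x = [632.0 + √(399424 + 5.5539e+07)]/(2 × 3730) = 1.087 m

x = 1.09 m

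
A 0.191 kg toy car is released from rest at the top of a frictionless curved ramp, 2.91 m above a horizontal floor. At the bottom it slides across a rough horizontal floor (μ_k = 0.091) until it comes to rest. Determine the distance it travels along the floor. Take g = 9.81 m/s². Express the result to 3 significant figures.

Energy at the top = energy at the end + work done against friction:
At rest all PE has been dissipated by friction: mgh = μ_k m g d
d = h/μ_k = 2.91/0.091 = 31.98 m

d = 32.0 m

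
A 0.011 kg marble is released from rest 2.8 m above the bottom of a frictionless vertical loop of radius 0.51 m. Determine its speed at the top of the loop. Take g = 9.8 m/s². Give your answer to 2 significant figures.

Energy conservation: mgh = ½mv_top² + mg(2r)
v_top² = 2g(h − 2r) = 2(9.8)(2.8 − 1.020) = 34.89
v_top = 5.907 m/s

v = 5.9 m/s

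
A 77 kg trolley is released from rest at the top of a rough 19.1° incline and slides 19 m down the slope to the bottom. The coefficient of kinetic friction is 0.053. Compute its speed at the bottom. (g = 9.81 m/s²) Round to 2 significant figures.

v = 10 m/s

Taking the bottom as reference, mgh = ½mv² + μ_k N L with h = L sinθ, N = mg cosθ:
mgh = mgL sinθ = (77)(9.81)(19)sin19.1° = 4696.2 J
W_f = μ_k mg cosθ · L = (0.053)(77)(9.81)cos19.1°·19 = 718.8 J
½mv² = 4696.2 − 718.8 = 3977.5 J
v = √(2 × 3977.5/77) = 10.16 m/s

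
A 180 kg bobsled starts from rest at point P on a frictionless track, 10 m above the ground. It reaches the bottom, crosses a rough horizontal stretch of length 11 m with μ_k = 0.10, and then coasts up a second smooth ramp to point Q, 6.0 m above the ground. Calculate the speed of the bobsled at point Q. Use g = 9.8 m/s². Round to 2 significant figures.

v = 7.5 m/s

Energy at P: mgh₁ = (180)(9.8)(10) = 17640 J
Friction loss: W_f = μ_k mg d = 1940 J
At Q: ½mv² + mgh₂ = mgh₁ − W_f
½mv² = 17640 − 1940 − 10584 = 5115.6 J
v = √(2 × 5115.6/180) = 7.539 m/s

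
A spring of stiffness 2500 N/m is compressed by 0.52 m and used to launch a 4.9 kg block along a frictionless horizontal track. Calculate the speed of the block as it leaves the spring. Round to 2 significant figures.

Conservation of energy: ½kx² = ½mv²
v = x√(k/m) = 0.52 × √(2500/4.9) = 11.75 m/s

v = 12 m/s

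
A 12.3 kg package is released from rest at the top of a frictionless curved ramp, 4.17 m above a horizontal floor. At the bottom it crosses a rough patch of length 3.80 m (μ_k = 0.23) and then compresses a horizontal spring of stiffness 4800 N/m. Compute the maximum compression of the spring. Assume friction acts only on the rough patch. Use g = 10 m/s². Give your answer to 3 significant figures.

x = 0.411 m

Initial energy: E₁ = mgh = (12.3)(10)(4.17) = 512.91 J
Friction removes W_f = μ_k mg d = (0.23)(12.3)(10)(3.80) = 107.5 J
Energy reaching the spring: E = 512.91 − 107.5 = 405.41 J
At max compression ½kx² = E ⇒ x = √(2E/k) = √(2 × 405.41/4800) = 0.4110 m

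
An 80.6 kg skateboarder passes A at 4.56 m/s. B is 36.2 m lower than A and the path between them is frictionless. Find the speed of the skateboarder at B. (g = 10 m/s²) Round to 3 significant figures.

v = 27.3 m/s

Mechanical energy is conserved (no friction): ½mv₀² + mgh = ½mv²
v² = v₀² + 2gh = (4.56)² + 2(10)(36.2) = 744.79
v = √744.79 = 27.29 m/s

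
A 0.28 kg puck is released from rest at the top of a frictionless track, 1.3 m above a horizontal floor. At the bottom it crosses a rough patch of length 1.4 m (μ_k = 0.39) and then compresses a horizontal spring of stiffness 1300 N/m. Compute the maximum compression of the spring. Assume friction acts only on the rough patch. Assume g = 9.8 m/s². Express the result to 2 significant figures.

x = 0.056 m

Initial energy: E₁ = mgh = (0.28)(9.8)(1.3) = 3.5672 J
Friction removes W_f = μ_k mg d = (0.39)(0.28)(9.8)(1.4) = 1.498 J
Energy reaching the spring: E = 3.5672 − 1.498 = 2.0690 J
At max compression ½kx² = E ⇒ x = √(2E/k) = √(2 × 2.0690/1300) = 0.05642 m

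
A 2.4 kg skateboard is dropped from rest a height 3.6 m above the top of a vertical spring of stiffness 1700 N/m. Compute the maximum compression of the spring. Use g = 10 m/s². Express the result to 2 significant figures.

Measuring PE from the top of the relaxed spring, at max compression the skateboard has dropped H + x with zero KE, so:
mg(H + x) = ½kx²
½(1700)x² − (2.4)(10)x − (2.4)(10)(3.6) = 0
850.0x² − 24.00x − 86.40 = 0
x = [24.00 + √(576.0 + 293760)]/(2 × 850.0) = 0.3333 m

x = 0.33 m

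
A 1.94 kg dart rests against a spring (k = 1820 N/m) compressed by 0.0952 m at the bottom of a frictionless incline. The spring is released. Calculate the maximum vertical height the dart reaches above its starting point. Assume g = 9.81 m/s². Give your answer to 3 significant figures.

h = 0.433 m

Energy conservation from release to the highest point: ½kx² = mgh
h = kx²/(2mg) = (1820)(0.0952)²/(2 × 1.94 × 9.81) = 0.4334 m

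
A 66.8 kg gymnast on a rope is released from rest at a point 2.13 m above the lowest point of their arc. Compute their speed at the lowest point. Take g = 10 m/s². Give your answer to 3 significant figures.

Mechanical energy is conserved (no friction): mgh = ½mv²
v = √(2gh) = √(2 × 10 × 2.13) = √42.600 = 6.527 m/s

v = 6.53 m/s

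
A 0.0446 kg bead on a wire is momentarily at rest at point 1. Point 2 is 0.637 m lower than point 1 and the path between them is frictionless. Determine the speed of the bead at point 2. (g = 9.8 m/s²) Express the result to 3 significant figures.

Equating total energy at the two states: mgh = ½mv²
v = √(2gh) = √(2 × 9.8 × 0.637) = √12.485 = 3.533 m/s

v = 3.53 m/s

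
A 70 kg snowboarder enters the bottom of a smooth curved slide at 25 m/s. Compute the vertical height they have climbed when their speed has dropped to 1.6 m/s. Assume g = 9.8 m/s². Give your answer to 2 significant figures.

Energy balance between the two points: ½mv₁² = ½mv₂² + mgh
h = (v₁² − v₂²)/(2g) = (25² − 1.6²)/(2 × 9.8) = 31.76 m

h = 32 m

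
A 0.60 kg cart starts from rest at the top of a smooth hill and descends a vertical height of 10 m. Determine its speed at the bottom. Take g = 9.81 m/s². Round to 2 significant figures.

Equating total energy at the two states: mgh = ½mv²
v = √(2gh) = √(2 × 9.81 × 10) = √196.20 = 14.01 m/s

v = 14 m/s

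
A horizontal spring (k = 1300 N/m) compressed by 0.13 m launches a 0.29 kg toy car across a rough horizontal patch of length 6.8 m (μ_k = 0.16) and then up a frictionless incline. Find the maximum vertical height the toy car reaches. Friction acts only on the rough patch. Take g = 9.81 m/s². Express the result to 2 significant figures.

Spring energy: E₀ = ½kx² = ½(1300)(0.13)² = 10.985 J
Friction: W_f = μ_k mg d = (0.16)(0.29)(9.81)(6.8) = 3.095 J
Energy at base of ramp: E = 10.985 − 3.095 = 7.8897 J
At max height all remaining energy is PE: mgh = E ⇒ h = E/(mg) = 7.8897/(0.29 × 9.81) = 2.773 m

h = 2.8 m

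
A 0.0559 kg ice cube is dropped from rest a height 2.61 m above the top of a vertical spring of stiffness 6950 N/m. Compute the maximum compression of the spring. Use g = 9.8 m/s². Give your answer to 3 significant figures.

Measuring PE from the top of the relaxed spring, at max compression the cube has dropped H + x with zero KE, so:
mg(H + x) = ½kx²
½(6950)x² − (0.0559)(9.8)x − (0.0559)(9.8)(2.61) = 0
3475x² − 0.5478x − 1.430 = 0
x = [0.5478 + √(0.3001 + 19874)]/(2 × 3475) = 0.02036 m

x = 0.0204 m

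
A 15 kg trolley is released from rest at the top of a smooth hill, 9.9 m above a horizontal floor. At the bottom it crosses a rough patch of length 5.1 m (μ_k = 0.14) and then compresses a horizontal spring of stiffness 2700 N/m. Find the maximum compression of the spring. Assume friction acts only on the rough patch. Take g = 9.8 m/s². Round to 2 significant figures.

Initial energy: E₁ = mgh = (15)(9.8)(9.9) = 1455.3 J
Friction removes W_f = μ_k mg d = (0.14)(15)(9.8)(5.1) = 105.0 J
Energy reaching the spring: E = 1455.3 − 105.0 = 1350.3 J
At max compression ½kx² = E ⇒ x = √(2E/k) = √(2 × 1350.3/2700) = 1.000 m

x = 1.0 m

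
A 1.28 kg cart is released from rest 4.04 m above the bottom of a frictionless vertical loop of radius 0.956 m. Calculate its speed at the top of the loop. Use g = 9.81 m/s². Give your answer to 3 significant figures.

v = 6.46 m/s

Energy conservation: mgh = ½mv_top² + mg(2r)
v_top² = 2g(h − 2r) = 2(9.81)(4.04 − 1.912) = 41.75
v_top = 6.462 m/s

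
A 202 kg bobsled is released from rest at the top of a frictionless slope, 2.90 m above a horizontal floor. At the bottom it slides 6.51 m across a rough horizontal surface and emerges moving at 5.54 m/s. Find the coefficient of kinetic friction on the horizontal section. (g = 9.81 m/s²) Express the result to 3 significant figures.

μ_k = 0.205

Energy bookkeeping (friction removes W_f = μ_k N d):
mgh = ½mv² + μ_k m g d
mgh = 5746.7 J; ½mv² = 3099.9 J
W_f = 5746.7 − 3099.9 = 2647 J
μ_k = W_f/(mg·d) = 2647/(1982 × 6.51) = 0.2052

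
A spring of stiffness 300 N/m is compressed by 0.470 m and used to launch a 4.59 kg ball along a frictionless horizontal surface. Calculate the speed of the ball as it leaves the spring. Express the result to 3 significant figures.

Conservation of energy: ½kx² = ½mv²
v = x√(k/m) = 0.470 × √(300/4.59) = 3.800 m/s

v = 3.80 m/s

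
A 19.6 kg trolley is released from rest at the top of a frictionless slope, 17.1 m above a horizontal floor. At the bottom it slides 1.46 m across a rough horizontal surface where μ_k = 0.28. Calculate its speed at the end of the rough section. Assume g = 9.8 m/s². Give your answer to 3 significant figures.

v = 18.1 m/s

Energy bookkeeping (friction removes W_f = μ_k N d):
mgh = ½mv² + μ_k m g d
W_f = μ_k mg d = (0.28)(19.6)(9.8)(1.46) = 78.52 J
½mv² = mgh − W_f = 3284.6 − 78.52 = 3206.0 J
v = √(2 × 3206.0/19.6) = 18.09 m/s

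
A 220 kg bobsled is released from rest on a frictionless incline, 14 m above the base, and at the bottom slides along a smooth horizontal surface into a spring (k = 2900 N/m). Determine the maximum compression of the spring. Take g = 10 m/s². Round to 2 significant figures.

x = 4.6 m

Gravitational PE at the top equals spring PE at max compression: mgh = ½kx²
x = √(2mgh/k) = √(2 × 220 × 10 × 14 / 2900) = 4.609 m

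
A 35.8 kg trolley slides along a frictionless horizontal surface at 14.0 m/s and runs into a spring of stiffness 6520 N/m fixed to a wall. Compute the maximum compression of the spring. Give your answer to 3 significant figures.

x = 1.04 m

All KE is stored as spring PE at maximum compression: ½mv² = ½kx²
x = v√(m/k) = 14.0 × √(35.8/6520) = 1.037 m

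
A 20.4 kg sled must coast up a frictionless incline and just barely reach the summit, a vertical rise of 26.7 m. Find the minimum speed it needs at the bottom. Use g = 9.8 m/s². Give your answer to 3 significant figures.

v = 22.9 m/s

At the top it is momentarily at rest, so all KE converts to PE: ½mv² = mgh
v = √(2gh) = √(2 × 9.8 × 26.7) = 22.88 m/s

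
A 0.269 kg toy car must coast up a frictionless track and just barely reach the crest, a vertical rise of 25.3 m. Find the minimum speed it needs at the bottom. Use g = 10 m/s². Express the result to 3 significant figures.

At the top it is momentarily at rest, so all KE converts to PE: ½mv² = mgh
v = √(2gh) = √(2 × 10 × 25.3) = 22.49 m/s

v = 22.5 m/s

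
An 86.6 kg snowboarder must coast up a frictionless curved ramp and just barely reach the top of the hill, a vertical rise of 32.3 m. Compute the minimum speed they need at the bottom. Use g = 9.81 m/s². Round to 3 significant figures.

At the top they are momentarily at rest, so all KE converts to PE: ½mv² = mgh
v = √(2gh) = √(2 × 9.81 × 32.3) = 25.17 m/s

v = 25.2 m/s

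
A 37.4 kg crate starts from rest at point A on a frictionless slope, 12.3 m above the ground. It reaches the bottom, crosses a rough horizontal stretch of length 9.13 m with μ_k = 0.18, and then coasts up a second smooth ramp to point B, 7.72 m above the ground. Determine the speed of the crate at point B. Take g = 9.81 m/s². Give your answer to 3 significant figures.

v = 7.59 m/s

Energy at A: mgh₁ = (37.4)(9.81)(12.3) = 4512.8 J
Friction loss: W_f = μ_k mg d = 603.0 J
At B: ½mv² + mgh₂ = mgh₁ − W_f
½mv² = 4512.8 − 603.0 − 2832.4 = 1077.4 J
v = √(2 × 1077.4/37.4) = 7.591 m/s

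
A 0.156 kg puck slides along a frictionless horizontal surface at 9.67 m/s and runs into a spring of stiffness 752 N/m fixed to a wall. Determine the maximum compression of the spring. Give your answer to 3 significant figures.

Conservation of energy between contact and max compression: ½mv² = ½kx²
x = v√(m/k) = 9.67 × √(0.156/752) = 0.1393 m

x = 0.139 m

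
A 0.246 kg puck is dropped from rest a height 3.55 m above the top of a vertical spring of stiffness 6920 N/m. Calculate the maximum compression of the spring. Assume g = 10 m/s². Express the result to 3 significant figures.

x = 0.0506 m

Take the reference level at the top of the uncompressed spring. At max compression the puck has fallen H + x and is momentarily at rest:
mg(H + x) = ½kx²
½(6920)x² − (0.246)(10)x − (0.246)(10)(3.55) = 0
3460x² − 2.460x − 8.733 = 0
x = [2.460 + √(6.052 + 120865)]/(2 × 3460) = 0.05060 m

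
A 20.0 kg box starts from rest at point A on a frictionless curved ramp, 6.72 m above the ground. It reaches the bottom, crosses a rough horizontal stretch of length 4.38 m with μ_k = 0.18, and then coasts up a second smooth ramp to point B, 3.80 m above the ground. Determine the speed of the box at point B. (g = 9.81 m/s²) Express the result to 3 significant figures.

Energy at A: mgh₁ = (20.0)(9.81)(6.72) = 1318.5 J
Friction loss: W_f = μ_k mg d = 154.7 J
At B: ½mv² + mgh₂ = mgh₁ − W_f
½mv² = 1318.5 − 154.7 − 745.56 = 418.22 J
v = √(2 × 418.22/20.0) = 6.467 m/s

v = 6.47 m/s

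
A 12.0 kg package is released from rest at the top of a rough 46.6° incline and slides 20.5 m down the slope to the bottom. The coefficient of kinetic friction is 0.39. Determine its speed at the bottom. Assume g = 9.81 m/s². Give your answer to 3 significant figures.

v = 13.6 m/s

Work–energy: mg(L sinθ) − μ_k(mg cosθ)L = ½mv²
mgh = mgL sinθ = (12.0)(9.81)(20.5)sin46.6° = 1753.4 J
W_f = μ_k mg cosθ · L = (0.39)(12.0)(9.81)cos46.6°·20.5 = 646.7 J
½mv² = 1753.4 − 646.7 = 1106.7 J
v = √(2 × 1106.7/12.0) = 13.58 m/s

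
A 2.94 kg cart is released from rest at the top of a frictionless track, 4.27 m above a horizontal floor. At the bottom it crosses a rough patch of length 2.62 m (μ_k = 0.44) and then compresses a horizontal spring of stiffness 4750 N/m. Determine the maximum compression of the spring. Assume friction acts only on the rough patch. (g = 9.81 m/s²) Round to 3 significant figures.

Initial energy: E₁ = mgh = (2.94)(9.81)(4.27) = 123.15 J
Friction removes W_f = μ_k mg d = (0.44)(2.94)(9.81)(2.62) = 33.25 J
Energy reaching the spring: E = 123.15 − 33.25 = 89.904 J
At max compression ½kx² = E ⇒ x = √(2E/k) = √(2 × 89.904/4750) = 0.1946 m

x = 0.195 m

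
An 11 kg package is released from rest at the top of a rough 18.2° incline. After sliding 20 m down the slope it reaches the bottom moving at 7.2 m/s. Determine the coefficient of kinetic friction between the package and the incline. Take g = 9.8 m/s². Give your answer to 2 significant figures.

mgh = ½mv² + μ_k (mg cosθ) L, with h = L sinθ
mgL sinθ = 673.39 J; ½mv² = 285.12 J
W_f = 673.39 − 285.12 = 388.3 J
μ_k = W_f/(mg cosθ · L) = 388.3/(102.4 × 20) = 0.1896

μ_k = 0.19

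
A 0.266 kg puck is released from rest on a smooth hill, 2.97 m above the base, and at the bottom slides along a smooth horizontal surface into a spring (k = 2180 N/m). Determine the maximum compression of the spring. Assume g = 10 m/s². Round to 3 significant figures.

x = 0.0851 m

At max compression the puck is momentarily at rest: mgh = ½kx²
x = √(2mgh/k) = √(2 × 0.266 × 10 × 2.97 / 2180) = 0.08513 m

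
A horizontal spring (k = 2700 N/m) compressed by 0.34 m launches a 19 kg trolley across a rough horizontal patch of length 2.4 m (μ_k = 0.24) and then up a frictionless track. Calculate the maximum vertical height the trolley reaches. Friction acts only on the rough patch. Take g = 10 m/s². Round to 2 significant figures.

h = 0.25 m

Spring energy: E₀ = ½kx² = ½(2700)(0.34)² = 156.06 J
Friction: W_f = μ_k mg d = (0.24)(19)(10)(2.4) = 109.4 J
Energy at base of ramp: E = 156.06 − 109.4 = 46.620 J
At max height all remaining energy is PE: mgh = E ⇒ h = E/(mg) = 46.620/(19 × 10) = 0.2454 m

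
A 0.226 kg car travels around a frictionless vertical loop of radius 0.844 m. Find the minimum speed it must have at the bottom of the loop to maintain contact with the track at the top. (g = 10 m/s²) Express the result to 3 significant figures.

v = 6.50 m/s

At the top: mg = mv_top²/r ⇒ v_top² = gr = 8.440 m²/s²
Energy from bottom to top (height 2r): ½mv_bot² = ½mv_top² + mg(2r)
v_bot² = gr + 4gr = 5gr = 42.20
v_bot = √(5gr) = 6.496 m/s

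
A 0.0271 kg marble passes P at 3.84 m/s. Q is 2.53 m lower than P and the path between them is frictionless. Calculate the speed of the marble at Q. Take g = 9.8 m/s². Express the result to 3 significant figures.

By conservation of mechanical energy, ½mv₀² + mgh = ½mv²
v² = v₀² + 2gh = (3.84)² + 2(9.8)(2.53) = 64.334
v = √64.334 = 8.021 m/s

v = 8.02 m/s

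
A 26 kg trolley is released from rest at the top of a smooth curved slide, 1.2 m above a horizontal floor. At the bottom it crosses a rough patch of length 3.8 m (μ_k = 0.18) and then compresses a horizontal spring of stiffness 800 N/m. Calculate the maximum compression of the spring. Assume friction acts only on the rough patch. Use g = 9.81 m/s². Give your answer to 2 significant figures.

Initial energy: E₁ = mgh = (26)(9.81)(1.2) = 306.07 J
Friction removes W_f = μ_k mg d = (0.18)(26)(9.81)(3.8) = 174.5 J
Energy reaching the spring: E = 306.07 − 174.5 = 131.61 J
At max compression ½kx² = E ⇒ x = √(2E/k) = √(2 × 131.61/800) = 0.5736 m

x = 0.57 m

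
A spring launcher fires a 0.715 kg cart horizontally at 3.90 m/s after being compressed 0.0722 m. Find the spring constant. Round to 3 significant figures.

k = 2090 N/m

Spring PE at full compression equals KE at release: ½kx² = ½mv²
k = mv²/x² = (0.715)(3.90)²/(0.0722)² = 2086 N/m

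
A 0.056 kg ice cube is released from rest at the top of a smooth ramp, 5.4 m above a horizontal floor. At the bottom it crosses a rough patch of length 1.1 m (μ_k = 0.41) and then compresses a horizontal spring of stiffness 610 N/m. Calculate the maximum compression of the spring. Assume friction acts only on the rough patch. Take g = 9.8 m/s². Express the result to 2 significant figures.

Initial energy: E₁ = mgh = (0.056)(9.8)(5.4) = 2.9635 J
Friction removes W_f = μ_k mg d = (0.41)(0.056)(9.8)(1.1) = 0.2475 J
Energy reaching the spring: E = 2.9635 − 0.2475 = 2.7160 J
At max compression ½kx² = E ⇒ x = √(2E/k) = √(2 × 2.7160/610) = 0.09437 m

x = 0.094 m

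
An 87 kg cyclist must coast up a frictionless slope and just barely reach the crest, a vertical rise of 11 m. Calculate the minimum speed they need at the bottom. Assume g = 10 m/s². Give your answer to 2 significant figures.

At the top they are momentarily at rest, so all KE converts to PE: ½mv² = mgh
v = √(2gh) = √(2 × 10 × 11) = 14.83 m/s

v = 15 m/s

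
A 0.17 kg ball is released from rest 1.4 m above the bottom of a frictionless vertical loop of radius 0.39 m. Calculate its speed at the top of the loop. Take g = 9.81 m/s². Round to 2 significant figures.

v = 3.5 m/s

Energy conservation: mgh = ½mv_top² + mg(2r)
v_top² = 2g(h − 2r) = 2(9.81)(1.4 − 0.7800) = 12.16
v_top = 3.488 m/s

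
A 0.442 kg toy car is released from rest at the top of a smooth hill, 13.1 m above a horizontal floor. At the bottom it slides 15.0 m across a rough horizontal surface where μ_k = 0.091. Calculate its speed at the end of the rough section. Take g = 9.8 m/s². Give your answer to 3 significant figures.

v = 15.2 m/s

Energy at the top = energy at the end + work done against friction:
mgh = ½mv² + μ_k m g d
W_f = μ_k mg d = (0.091)(0.442)(9.8)(15.0) = 5.913 J
½mv² = mgh − W_f = 56.744 − 5.913 = 50.831 J
v = √(2 × 50.831/0.442) = 15.17 m/s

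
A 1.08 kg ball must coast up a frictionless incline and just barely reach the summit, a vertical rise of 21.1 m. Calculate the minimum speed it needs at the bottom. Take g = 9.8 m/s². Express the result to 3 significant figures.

At the top it is momentarily at rest, so all KE converts to PE: ½mv² = mgh
v = √(2gh) = √(2 × 9.8 × 21.1) = 20.34 m/s

v = 20.3 m/s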